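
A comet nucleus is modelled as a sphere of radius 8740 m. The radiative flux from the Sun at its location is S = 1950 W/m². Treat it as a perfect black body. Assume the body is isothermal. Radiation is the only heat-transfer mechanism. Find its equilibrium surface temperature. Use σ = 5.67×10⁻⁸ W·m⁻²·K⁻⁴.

T ≈ 305 K

At equilibrium, absorbed power = emitted power.
Absorbing cross-section = πr² = 2.400×10⁸ m²; emitting surface = 4πr² = 9.599×10⁸ m² (ratio 4).
S·A_cross = εσ·A_surf·T⁴  ⇒  T⁴ = S/(4σ).
T⁴ = 1.00·1950/(4·5.67×10⁻⁸) = 8.598×10⁹ K⁴.
T = (8.598×10⁹)^(1/4).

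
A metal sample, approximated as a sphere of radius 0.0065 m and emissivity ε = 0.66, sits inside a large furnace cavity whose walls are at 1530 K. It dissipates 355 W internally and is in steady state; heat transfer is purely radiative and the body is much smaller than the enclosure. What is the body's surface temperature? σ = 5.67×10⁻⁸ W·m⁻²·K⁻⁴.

For a small grey body in a large enclosure, net radiated power = εσA(T⁴ − T_w⁴).
Steady state: P = εσA(T⁴ − T_w⁴) with A = 4πr² = 5.309×10⁻⁴ m².
T⁴ = P/(εσA) + T_w⁴ = 355/(0.66·5.67×10⁻⁸·5.309×10⁻⁴) + (1530)⁴
    = 1.787×10¹³ + 5.480×10¹² = 2.335×10¹³ K⁴.

T ≈ 2200 K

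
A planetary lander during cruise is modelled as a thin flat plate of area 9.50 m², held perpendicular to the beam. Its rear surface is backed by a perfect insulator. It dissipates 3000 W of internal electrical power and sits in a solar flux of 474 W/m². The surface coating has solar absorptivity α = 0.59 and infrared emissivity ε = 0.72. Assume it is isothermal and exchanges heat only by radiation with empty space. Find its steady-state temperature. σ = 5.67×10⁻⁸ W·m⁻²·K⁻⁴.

At steady state, absorbed solar power + internal power = radiated power.
Absorbed: α·S·A_cross = 0.59·474·9.500 = 2657 W (cross-section A).
Total input = 2657 + 3000 = 5657 W.
Radiated: εσ·A_surf·T⁴ with A_surf = A = 9.500 m².
T⁴ = 5657/(0.72·5.67×10⁻⁸·9.500) = 1.459×10¹⁰ K⁴.

T ≈ 348 K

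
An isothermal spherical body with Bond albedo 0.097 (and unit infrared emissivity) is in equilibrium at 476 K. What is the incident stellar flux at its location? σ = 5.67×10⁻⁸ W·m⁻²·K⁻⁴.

(1−a)S·πr² = σ·4πr²·T⁴ ⇒ S = 4σT⁴/(1−a).
S = 4·5.67×10⁻⁸·5.134×10¹⁰/0.903.

S ≈ 12900 W/m²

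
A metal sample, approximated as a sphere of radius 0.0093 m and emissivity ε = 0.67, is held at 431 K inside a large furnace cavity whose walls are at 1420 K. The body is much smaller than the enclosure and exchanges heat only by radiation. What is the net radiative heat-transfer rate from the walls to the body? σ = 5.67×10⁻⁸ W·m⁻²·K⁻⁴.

For a small grey body in a large enclosure: P_net = εσA(T_body⁴ − T_wall⁴).
A = 4πr² = 0.001087 m²; T_body⁴ − T_wall⁴ = 3.451×10¹⁰ − 4.066×10¹² = -4.031×10¹² K⁴.
|P_net| = 0.67·5.67×10⁻⁸·0.001087·4.031×10¹².

P_net ≈ 166 W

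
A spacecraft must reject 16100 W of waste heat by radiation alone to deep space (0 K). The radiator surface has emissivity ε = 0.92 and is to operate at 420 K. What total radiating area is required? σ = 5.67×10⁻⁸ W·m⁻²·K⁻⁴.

A ≈ 9.92 m²

P = εσA T⁴ ⇒ A = P/(εσT⁴).
T⁴ = 3.112×10¹⁰ K⁴.
A = 16100/(0.92 × 5.67×10⁻⁸ × 3.112×10¹⁰).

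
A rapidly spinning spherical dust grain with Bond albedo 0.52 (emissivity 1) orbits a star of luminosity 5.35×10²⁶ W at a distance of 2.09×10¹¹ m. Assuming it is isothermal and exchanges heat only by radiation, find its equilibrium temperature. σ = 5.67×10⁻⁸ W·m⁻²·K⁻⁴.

First find the stellar flux at distance d: S = L/(4πd²) = 5.35×10²⁶/(4π·(2.09×10¹¹)²) = 974.7 W/m².
For an isothermal sphere, absorbed (1−a)S·πr² = emitted σ·4πr²·T⁴, so T⁴ = (1−a)S/(4σ).
T⁴ = 0.480·974.7/(4·5.67×10⁻⁸) = 2.063×10⁹ K⁴.

T ≈ 213 K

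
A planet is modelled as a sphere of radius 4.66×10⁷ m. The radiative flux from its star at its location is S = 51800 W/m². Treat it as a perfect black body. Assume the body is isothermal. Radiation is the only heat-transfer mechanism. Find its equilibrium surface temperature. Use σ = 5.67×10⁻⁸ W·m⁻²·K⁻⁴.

At equilibrium, absorbed power = emitted power.
Absorbing cross-section = πr² = 6.822×10¹⁵ m²; emitting surface = 4πr² = 2.729×10¹⁶ m² (ratio 4).
S·A_cross = εσ·A_surf·T⁴  ⇒  T⁴ = S/(4σ).
T⁴ = 1.00·51800/(4·5.67×10⁻⁸) = 2.284×10¹¹ K⁴.
T = (2.284×10¹¹)^(1/4).

T ≈ 691 K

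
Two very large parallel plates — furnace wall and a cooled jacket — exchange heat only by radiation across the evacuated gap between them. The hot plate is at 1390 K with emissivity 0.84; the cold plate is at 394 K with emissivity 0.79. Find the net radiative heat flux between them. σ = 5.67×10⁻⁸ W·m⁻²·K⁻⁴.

q ≈ 1.44×10⁵ W/m²

For two infinite grey parallel plates, q = σ(T₁⁴ − T₂⁴)/(1/ε₁ + 1/ε₂ − 1).
T₁⁴ − T₂⁴ = 3.733×10¹² − 2.410×10¹⁰ = 3.709×10¹² K⁴.
1/ε₁ + 1/ε₂ − 1 = 1.190 + 1.266 − 1 = 1.456.
q = 5.67×10⁻⁸ × 3.709×10¹² / 1.456.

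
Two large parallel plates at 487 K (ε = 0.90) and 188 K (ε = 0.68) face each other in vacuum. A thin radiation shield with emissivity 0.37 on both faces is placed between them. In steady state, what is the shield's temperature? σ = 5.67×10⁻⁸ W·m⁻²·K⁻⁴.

T_s ≈ 418 K

In steady state the net flux on the hot side equals that on the cold side.
σ(T₁⁴−T_s⁴)/D₁ = σ(T_s⁴−T₂⁴)/D₂, with D₁ = 1/ε₁+1/ε_s−1 = 2.814, D₂ = 1/ε_s+1/ε₂−1 = 3.173.
Solve for T_s⁴: T_s⁴ = (D₂·T₁⁴ + D₁·T₂⁴)/(D₁+D₂) = 3.040×10¹⁰ K⁴.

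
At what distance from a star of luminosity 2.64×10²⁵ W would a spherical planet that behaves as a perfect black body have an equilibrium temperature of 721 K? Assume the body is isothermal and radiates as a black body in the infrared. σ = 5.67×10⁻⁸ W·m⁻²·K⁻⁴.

d ≈ 5.85×10⁹ m

For an isothermal black-emitting sphere, (1−a)S·πr² = σ·4πr²·T⁴ ⇒ S = 4σT⁴/(1−a).
S = 4·5.67×10⁻⁸·(721)⁴/1.00 = 61290 W/m².
Flux falls as S = L/(4πd²), so d = √(L/(4πS)) = √(2.64×10²⁵/(4π·61290)).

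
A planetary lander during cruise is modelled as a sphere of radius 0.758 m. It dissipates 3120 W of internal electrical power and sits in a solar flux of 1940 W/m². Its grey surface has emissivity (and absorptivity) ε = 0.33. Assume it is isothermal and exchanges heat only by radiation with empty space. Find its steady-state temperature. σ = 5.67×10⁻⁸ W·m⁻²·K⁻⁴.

T ≈ 422 K

At steady state, absorbed solar power + internal power = radiated power.
Absorbed: α·S·A_cross = 0.33·1940·1.805 = 1156 W (cross-section πr²).
Total input = 1156 + 3120 = 4276 W.
Radiated: εσ·A_surf·T⁴ with A_surf = 4πr² = 7.220 m².
T⁴ = 4276/(0.33·5.67×10⁻⁸·7.220) = 3.165×10¹⁰ K⁴.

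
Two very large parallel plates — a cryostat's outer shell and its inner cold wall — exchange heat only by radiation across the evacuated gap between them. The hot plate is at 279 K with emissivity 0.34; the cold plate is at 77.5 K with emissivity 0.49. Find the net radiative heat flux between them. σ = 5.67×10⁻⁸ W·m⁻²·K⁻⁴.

q ≈ 85.8 W/m²

For two infinite grey parallel plates, q = σ(T₁⁴ − T₂⁴)/(1/ε₁ + 1/ε₂ − 1).
T₁⁴ − T₂⁴ = 6.059×10⁹ − 3.608×10⁷ = 6.023×10⁹ K⁴.
1/ε₁ + 1/ε₂ − 1 = 2.941 + 2.041 − 1 = 3.982.
q = 5.67×10⁻⁸ × 6.023×10⁹ / 3.982.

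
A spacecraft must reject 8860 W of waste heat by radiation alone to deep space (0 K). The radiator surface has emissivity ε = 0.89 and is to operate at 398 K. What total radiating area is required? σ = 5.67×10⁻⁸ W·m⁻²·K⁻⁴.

A ≈ 7.00 m²

P = εσA T⁴ ⇒ A = P/(εσT⁴).
T⁴ = 2.509×10¹⁰ K⁴.
A = 8860/(0.89 × 5.67×10⁻⁸ × 2.509×10¹⁰).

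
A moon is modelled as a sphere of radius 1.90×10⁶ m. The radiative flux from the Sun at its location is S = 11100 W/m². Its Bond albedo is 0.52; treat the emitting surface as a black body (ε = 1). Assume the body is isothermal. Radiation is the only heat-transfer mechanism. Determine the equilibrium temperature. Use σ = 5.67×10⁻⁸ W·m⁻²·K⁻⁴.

At equilibrium, absorbed power = emitted power.
Absorbing cross-section = πr² = 1.134×10¹³ m²; emitting surface = 4πr² = 4.536×10¹³ m² (ratio 4).
(1−a)S·A_cross = εσ·A_surf·T⁴  ⇒  T⁴ = (1−a)S/(4σ).
T⁴ = 0.480·11100/(4·5.67×10⁻⁸) = 2.349×10¹⁰ K⁴.
T = (2.349×10¹⁰)^(1/4).

T ≈ 391 K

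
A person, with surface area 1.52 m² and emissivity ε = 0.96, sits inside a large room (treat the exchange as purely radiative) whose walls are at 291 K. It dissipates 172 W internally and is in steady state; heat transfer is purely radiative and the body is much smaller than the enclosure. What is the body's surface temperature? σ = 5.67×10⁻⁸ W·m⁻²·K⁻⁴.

T ≈ 310 K

For a small grey body in a large enclosure, net radiated power = εσA(T⁴ − T_w⁴).
Steady state: P = εσA(T⁴ − T_w⁴) with A = 1.52 m².
T⁴ = P/(εσA) + T_w⁴ = 172/(0.96·5.67×10⁻⁸·1.520) + (291)⁴
    = 2.079×10⁹ + 7.171×10⁹ = 9.250×10⁹ K⁴.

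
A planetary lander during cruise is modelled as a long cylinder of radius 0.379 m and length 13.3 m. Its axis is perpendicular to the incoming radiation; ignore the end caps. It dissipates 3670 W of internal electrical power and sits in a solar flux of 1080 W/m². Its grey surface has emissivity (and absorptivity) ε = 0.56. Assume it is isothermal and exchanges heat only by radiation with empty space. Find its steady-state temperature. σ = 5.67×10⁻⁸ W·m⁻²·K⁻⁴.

At steady state, absorbed solar power + internal power = radiated power.
Absorbed: α·S·A_cross = 0.56·1080·10.08 = 6097 W (cross-section 2rL).
Total input = 6097 + 3670 = 9767 W.
Radiated: εσ·A_surf·T⁴ with A_surf = 2πrL = 31.67 m².
T⁴ = 9767/(0.56·5.67×10⁻⁸·31.67) = 9.712×10⁹ K⁴.

T ≈ 314 K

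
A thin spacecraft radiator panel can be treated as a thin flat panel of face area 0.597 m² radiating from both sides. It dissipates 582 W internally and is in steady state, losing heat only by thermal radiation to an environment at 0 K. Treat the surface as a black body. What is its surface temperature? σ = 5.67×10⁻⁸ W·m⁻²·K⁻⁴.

T ≈ 304 K

Steady state: internal power = radiated power, P = εσA T⁴.
Radiating area A = 2·0.597 = 1.194 m².
T⁴ = P/(εσA) = 582/(1.0·5.67×10⁻⁸·1.194) = 8.597×10⁹ K⁴.
T = (8.597×10⁹)^(1/4).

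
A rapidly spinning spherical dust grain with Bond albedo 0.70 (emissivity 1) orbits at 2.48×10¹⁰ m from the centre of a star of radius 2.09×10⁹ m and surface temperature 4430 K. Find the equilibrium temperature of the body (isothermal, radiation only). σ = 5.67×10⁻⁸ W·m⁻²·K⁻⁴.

The star's surface emits σT_*⁴; at distance d the flux is S = σT_*⁴(R_*/d)².
S = 5.67×10⁻⁸·(4430)⁴·(2.09×10⁹/2.48×10¹⁰)² = 1.551×10⁵ W/m².
For an isothermal sphere T⁴ = (1−a)S/(4σ) = 2.051×10¹¹ K⁴.

T ≈ 673 K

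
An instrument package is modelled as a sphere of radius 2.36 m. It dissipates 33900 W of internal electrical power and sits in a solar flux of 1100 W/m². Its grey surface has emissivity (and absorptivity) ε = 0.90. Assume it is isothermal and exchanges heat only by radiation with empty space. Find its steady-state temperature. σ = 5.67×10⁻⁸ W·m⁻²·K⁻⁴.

T ≈ 346 K

At steady state, absorbed solar power + internal power = radiated power.
Absorbed: α·S·A_cross = 0.90·1100·17.50 = 17320 W (cross-section πr²).
Total input = 17320 + 33900 = 51220 W.
Radiated: εσ·A_surf·T⁴ with A_surf = 4πr² = 69.99 m².
T⁴ = 51220/(0.90·5.67×10⁻⁸·69.99) = 1.434×10¹⁰ K⁴.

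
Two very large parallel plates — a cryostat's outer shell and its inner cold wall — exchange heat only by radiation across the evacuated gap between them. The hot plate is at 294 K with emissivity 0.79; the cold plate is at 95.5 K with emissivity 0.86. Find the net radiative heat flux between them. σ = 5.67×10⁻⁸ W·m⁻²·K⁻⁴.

q ≈ 293 W/m²

For two infinite grey parallel plates, q = σ(T₁⁴ − T₂⁴)/(1/ε₁ + 1/ε₂ − 1).
T₁⁴ − T₂⁴ = 7.471×10⁹ − 8.318×10⁷ = 7.388×10⁹ K⁴.
1/ε₁ + 1/ε₂ − 1 = 1.266 + 1.163 − 1 = 1.429.
q = 5.67×10⁻⁸ × 7.388×10⁹ / 1.429.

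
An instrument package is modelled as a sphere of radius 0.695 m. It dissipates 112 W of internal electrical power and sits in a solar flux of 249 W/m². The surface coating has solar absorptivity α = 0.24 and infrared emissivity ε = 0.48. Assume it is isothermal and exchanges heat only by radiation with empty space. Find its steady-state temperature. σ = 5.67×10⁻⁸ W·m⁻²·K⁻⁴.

At steady state, absorbed solar power + internal power = radiated power.
Absorbed: α·S·A_cross = 0.24·249·1.517 = 90.68 W (cross-section πr²).
Total input = 90.68 + 112 = 202.7 W.
Radiated: εσ·A_surf·T⁴ with A_surf = 4πr² = 6.070 m².
T⁴ = 202.7/(0.48·5.67×10⁻⁸·6.070) = 1.227×10⁹ K⁴.

T ≈ 187 K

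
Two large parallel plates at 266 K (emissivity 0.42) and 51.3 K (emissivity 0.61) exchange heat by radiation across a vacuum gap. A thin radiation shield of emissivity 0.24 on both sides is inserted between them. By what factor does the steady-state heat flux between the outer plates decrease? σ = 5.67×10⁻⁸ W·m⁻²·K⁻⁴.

factor ≈ 3.43

Without shield: q₀ = σΔ(T⁴)/(1/ε₁+1/ε₂−1) with denominator 3.020.
With shield the two gaps are in series; the resistances add: (1/ε₁+1/ε_s−1)+(1/ε_s+1/ε₂−1) = 5.548+4.806 = 10.35.
Heat-flux ratio q₀/q = 10.35/3.020.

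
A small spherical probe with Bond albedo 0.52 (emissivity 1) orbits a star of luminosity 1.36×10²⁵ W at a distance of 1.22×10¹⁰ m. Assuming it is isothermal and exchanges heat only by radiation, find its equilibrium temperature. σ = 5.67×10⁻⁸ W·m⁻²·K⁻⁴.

First find the stellar flux at distance d: S = L/(4πd²) = 1.36×10²⁵/(4π·(1.22×10¹⁰)²) = 7271 W/m².
For an isothermal sphere, absorbed (1−a)S·πr² = emitted σ·4πr²·T⁴, so T⁴ = (1−a)S/(4σ).
T⁴ = 0.480·7271/(4·5.67×10⁻⁸) = 1.539×10¹⁰ K⁴.

T ≈ 352 K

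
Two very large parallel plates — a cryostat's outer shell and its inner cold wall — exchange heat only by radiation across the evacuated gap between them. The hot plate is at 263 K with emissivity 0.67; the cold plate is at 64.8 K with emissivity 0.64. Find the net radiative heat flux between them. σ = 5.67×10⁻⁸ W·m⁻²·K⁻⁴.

q ≈ 132 W/m²

For two infinite grey parallel plates, q = σ(T₁⁴ − T₂⁴)/(1/ε₁ + 1/ε₂ − 1).
T₁⁴ − T₂⁴ = 4.784×10⁹ − 1.763×10⁷ = 4.767×10⁹ K⁴.
1/ε₁ + 1/ε₂ − 1 = 1.493 + 1.562 − 1 = 2.055.
q = 5.67×10⁻⁸ × 4.767×10⁹ / 2.055.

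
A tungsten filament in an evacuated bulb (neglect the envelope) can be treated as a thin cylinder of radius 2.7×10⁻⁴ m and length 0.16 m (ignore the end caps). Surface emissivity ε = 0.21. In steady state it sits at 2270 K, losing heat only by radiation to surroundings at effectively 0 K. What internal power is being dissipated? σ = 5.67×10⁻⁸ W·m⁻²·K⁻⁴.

P ≈ 85.8 W

Steady state: P = εσA T⁴.
A = 2πrL = 2.714×10⁻⁴ m²; T⁴ = (2270)⁴ = 2.655×10¹³ K⁴.
P = 0.21 × 5.67×10⁻⁸ × 2.714×10⁻⁴ × 2.655×10¹³.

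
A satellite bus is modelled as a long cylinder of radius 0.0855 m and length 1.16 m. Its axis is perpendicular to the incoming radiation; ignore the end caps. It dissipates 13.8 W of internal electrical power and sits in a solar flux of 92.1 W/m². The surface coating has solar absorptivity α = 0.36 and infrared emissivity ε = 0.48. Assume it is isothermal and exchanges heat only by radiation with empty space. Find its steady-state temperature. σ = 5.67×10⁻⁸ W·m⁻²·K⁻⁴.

At steady state, absorbed solar power + internal power = radiated power.
Absorbed: α·S·A_cross = 0.36·92.1·0.1984 = 6.577 W (cross-section 2rL).
Total input = 6.577 + 13.8 = 20.38 W.
Radiated: εσ·A_surf·T⁴ with A_surf = 2πrL = 0.6232 m².
T⁴ = 20.38/(0.48·5.67×10⁻⁸·0.6232) = 1.201×10⁹ K⁴.

T ≈ 186 K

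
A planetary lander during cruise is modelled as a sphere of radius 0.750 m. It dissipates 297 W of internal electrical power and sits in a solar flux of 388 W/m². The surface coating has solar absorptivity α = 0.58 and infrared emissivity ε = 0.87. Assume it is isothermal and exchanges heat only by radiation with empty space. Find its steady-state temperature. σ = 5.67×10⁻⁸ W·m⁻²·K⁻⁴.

T ≈ 211 K

At steady state, absorbed solar power + internal power = radiated power.
Absorbed: α·S·A_cross = 0.58·388·1.767 = 397.7 W (cross-section πr²).
Total input = 397.7 + 297 = 694.7 W.
Radiated: εσ·A_surf·T⁴ with A_surf = 4πr² = 7.069 m².
T⁴ = 694.7/(0.87·5.67×10⁻⁸·7.069) = 1.992×10⁹ K⁴.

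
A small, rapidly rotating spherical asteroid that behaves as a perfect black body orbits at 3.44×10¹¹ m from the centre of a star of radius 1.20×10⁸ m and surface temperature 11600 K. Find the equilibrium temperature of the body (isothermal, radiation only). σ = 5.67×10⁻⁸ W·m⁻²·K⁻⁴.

T ≈ 153 K

The star's surface emits σT_*⁴; at distance d the flux is S = σT_*⁴(R_*/d)².
S = 5.67×10⁻⁸·(11600)⁴·(1.20×10⁸/3.44×10¹¹)² = 124.9 W/m².
For an isothermal sphere T⁴ = (1−a)S/(4σ) = 5.508×10⁸ K⁴.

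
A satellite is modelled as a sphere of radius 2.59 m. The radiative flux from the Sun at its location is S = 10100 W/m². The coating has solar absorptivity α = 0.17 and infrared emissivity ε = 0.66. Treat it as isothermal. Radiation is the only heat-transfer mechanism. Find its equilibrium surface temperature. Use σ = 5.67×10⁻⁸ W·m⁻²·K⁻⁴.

T ≈ 327 K

At equilibrium, absorbed power = emitted power.
Absorbing cross-section = πr² = 21.07 m²; emitting surface = 4πr² = 84.30 m² (ratio 4).
αS·A_cross = εσ·A_surf·T⁴  ⇒  T⁴ = αS/(ε·4σ).
T⁴ = 0.170·10100/(0.66·4·5.67×10⁻⁸) = 1.147×10¹⁰ K⁴.
T = (1.147×10¹⁰)^(1/4).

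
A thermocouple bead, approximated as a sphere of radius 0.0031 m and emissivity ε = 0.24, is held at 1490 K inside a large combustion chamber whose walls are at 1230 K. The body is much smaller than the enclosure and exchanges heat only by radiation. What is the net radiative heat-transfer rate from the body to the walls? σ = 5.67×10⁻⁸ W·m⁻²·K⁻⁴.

For a small grey body in a large enclosure: P_net = εσA(T_body⁴ − T_wall⁴).
A = 4πr² = 1.208×10⁻⁴ m²; T_body⁴ − T_wall⁴ = 4.929×10¹² − 2.289×10¹² = 2.640×10¹² K⁴.
|P_net| = 0.24·5.67×10⁻⁸·1.208×10⁻⁴·2.640×10¹².

P_net ≈ 4.34 W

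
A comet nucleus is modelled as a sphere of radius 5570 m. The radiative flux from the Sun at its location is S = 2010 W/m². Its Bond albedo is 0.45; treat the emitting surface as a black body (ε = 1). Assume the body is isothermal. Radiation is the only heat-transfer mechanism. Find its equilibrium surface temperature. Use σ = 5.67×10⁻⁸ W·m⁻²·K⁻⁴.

At equilibrium, absorbed power = emitted power.
Absorbing cross-section = πr² = 9.747×10⁷ m²; emitting surface = 4πr² = 3.899×10⁸ m² (ratio 4).
(1−a)S·A_cross = εσ·A_surf·T⁴  ⇒  T⁴ = (1−a)S/(4σ).
T⁴ = 0.550·2010/(4·5.67×10⁻⁸) = 4.874×10⁹ K⁴.
T = (4.874×10⁹)^(1/4).

T ≈ 264 K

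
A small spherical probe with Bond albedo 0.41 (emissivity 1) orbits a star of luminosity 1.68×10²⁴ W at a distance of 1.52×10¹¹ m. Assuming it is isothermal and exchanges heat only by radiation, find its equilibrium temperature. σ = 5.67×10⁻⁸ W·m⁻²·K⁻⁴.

T ≈ 62.3 K

First find the stellar flux at distance d: S = L/(4πd²) = 1.68×10²⁴/(4π·(1.52×10¹¹)²) = 5.786 W/m².
For an isothermal sphere, absorbed (1−a)S·πr² = emitted σ·4πr²·T⁴, so T⁴ = (1−a)S/(4σ).
T⁴ = 0.590·5.786/(4·5.67×10⁻⁸) = 1.505×10⁷ K⁴.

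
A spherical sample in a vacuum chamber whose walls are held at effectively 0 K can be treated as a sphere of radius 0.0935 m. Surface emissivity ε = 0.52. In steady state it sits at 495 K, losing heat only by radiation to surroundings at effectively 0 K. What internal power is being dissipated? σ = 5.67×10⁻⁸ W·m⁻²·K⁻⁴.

P ≈ 194 W

Steady state: P = εσA T⁴.
A = 4πr² = 0.1099 m²; T⁴ = (495)⁴ = 6.004×10¹⁰ K⁴.
P = 0.52 × 5.67×10⁻⁸ × 0.1099 × 6.004×10¹⁰.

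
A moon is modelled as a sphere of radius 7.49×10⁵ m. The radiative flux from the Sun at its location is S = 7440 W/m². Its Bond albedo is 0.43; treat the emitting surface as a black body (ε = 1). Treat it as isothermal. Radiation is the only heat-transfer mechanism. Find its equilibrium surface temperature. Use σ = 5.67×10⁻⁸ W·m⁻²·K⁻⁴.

T ≈ 370 K

At equilibrium, absorbed power = emitted power.
Absorbing cross-section = πr² = 1.762×10¹² m²; emitting surface = 4πr² = 7.050×10¹² m² (ratio 4).
(1−a)S·A_cross = εσ·A_surf·T⁴  ⇒  T⁴ = (1−a)S/(4σ).
T⁴ = 0.570·7440/(4·5.67×10⁻⁸) = 1.870×10¹⁰ K⁴.
T = (1.870×10¹⁰)^(1/4).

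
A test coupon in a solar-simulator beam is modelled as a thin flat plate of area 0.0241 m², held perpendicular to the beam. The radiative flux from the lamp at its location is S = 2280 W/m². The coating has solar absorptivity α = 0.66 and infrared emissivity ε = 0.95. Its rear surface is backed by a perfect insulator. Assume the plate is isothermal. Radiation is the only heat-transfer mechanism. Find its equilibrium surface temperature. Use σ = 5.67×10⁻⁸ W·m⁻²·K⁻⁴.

T ≈ 409 K

At equilibrium, absorbed power = emitted power.
Absorbing cross-section = A = 0.02410 m²; emitting surface = A = 0.02410 m² (ratio 1).
αS·A_cross = εσ·A_surf·T⁴  ⇒  T⁴ = αS/(ε·1σ).
T⁴ = 0.660·2280/(0.95·1·5.67×10⁻⁸) = 2.794×10¹⁰ K⁴.
T = (2.794×10¹⁰)^(1/4).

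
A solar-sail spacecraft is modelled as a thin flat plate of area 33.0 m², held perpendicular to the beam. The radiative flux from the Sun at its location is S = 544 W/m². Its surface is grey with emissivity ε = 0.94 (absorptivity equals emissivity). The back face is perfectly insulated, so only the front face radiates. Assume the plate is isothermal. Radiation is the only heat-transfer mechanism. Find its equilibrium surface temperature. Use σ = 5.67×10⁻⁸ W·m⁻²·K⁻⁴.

At equilibrium, absorbed power = emitted power.
Absorbing cross-section = A = 33.00 m²; emitting surface = A = 33.00 m² (ratio 1).
εS·A_cross = εσ·A_surf·T⁴  ⇒  T⁴ = S/(1σ)   (ε cancels).
T⁴ = 544/(1·5.67×10⁻⁸) = 9.594×10⁹ K⁴.
T = (9.594×10⁹)^(1/4).

T ≈ 313 K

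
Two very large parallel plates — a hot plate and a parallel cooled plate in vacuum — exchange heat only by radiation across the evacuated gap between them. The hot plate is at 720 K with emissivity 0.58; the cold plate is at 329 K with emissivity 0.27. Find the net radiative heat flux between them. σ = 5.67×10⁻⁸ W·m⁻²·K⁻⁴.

q ≈ 3290 W/m²

For two infinite grey parallel plates, q = σ(T₁⁴ − T₂⁴)/(1/ε₁ + 1/ε₂ − 1).
T₁⁴ − T₂⁴ = 2.687×10¹¹ − 1.172×10¹⁰ = 2.570×10¹¹ K⁴.
1/ε₁ + 1/ε₂ − 1 = 1.724 + 3.704 − 1 = 4.428.
q = 5.67×10⁻⁸ × 2.570×10¹¹ / 4.428.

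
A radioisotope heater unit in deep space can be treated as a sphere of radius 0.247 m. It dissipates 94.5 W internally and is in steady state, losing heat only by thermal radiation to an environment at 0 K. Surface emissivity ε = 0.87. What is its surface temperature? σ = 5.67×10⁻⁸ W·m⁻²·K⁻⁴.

Steady state: internal power = radiated power, P = εσA T⁴.
Radiating area A = 4πr² = 0.7667 m².
T⁴ = P/(εσA) = 94.5/(0.87·5.67×10⁻⁸·0.7667) = 2.499×10⁹ K⁴.
T = (2.499×10⁹)^(1/4).

T ≈ 224 K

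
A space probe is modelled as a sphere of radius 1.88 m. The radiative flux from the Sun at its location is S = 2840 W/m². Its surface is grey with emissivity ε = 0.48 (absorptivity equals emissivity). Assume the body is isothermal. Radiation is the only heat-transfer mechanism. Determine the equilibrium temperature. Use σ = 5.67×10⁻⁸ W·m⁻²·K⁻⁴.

At equilibrium, absorbed power = emitted power.
Absorbing cross-section = πr² = 11.10 m²; emitting surface = 4πr² = 44.41 m² (ratio 4).
εS·A_cross = εσ·A_surf·T⁴  ⇒  T⁴ = S/(4σ)   (ε cancels).
T⁴ = 2840/(4·5.67×10⁻⁸) = 1.252×10¹⁰ K⁴.
T = (1.252×10¹⁰)^(1/4).

T ≈ 335 K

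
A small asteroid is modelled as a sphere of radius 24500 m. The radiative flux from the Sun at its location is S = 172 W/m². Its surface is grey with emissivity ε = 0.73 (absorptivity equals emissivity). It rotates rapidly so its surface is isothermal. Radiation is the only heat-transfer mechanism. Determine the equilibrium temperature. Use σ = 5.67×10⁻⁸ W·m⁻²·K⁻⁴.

T ≈ 166 K

At equilibrium, absorbed power = emitted power.
Absorbing cross-section = πr² = 1.886×10⁹ m²; emitting surface = 4πr² = 7.543×10⁹ m² (ratio 4).
εS·A_cross = εσ·A_surf·T⁴  ⇒  T⁴ = S/(4σ)   (ε cancels).
T⁴ = 172/(4·5.67×10⁻⁸) = 7.584×10⁸ K⁴.
T = (7.584×10⁸)^(1/4).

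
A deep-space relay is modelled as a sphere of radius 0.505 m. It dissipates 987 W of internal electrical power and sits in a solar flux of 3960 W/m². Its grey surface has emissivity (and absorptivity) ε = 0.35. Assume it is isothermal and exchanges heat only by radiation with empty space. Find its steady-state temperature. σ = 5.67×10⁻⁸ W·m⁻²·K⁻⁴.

At steady state, absorbed solar power + internal power = radiated power.
Absorbed: α·S·A_cross = 0.35·3960·0.8012 = 1110 W (cross-section πr²).
Total input = 1110 + 987 = 2097 W.
Radiated: εσ·A_surf·T⁴ with A_surf = 4πr² = 3.205 m².
T⁴ = 2097/(0.35·5.67×10⁻⁸·3.205) = 3.298×10¹⁰ K⁴.

T ≈ 426 K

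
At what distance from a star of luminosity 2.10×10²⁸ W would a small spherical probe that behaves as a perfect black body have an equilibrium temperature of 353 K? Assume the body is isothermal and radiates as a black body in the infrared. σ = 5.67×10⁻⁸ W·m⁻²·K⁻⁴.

For an isothermal black-emitting sphere, (1−a)S·πr² = σ·4πr²·T⁴ ⇒ S = 4σT⁴/(1−a).
S = 4·5.67×10⁻⁸·(353)⁴/1.00 = 3522 W/m².
Flux falls as S = L/(4πd²), so d = √(L/(4πS)) = √(2.10×10²⁸/(4π·3522)).

d ≈ 6.89×10¹¹ m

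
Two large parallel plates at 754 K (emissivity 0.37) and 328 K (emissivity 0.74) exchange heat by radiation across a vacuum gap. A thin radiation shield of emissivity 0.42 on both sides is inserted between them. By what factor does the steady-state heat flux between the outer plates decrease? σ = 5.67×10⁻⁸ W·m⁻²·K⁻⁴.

Without shield: q₀ = σΔ(T⁴)/(1/ε₁+1/ε₂−1) with denominator 3.054.
With shield the two gaps are in series; the resistances add: (1/ε₁+1/ε_s−1)+(1/ε_s+1/ε₂−1) = 4.084+2.732 = 6.816.
Heat-flux ratio q₀/q = 6.816/3.054.

factor ≈ 2.23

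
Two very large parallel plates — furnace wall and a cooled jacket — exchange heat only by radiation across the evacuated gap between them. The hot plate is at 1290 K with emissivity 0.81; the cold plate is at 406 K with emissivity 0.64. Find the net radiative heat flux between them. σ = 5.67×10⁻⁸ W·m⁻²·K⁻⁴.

For two infinite grey parallel plates, q = σ(T₁⁴ − T₂⁴)/(1/ε₁ + 1/ε₂ − 1).
T₁⁴ − T₂⁴ = 2.769×10¹² − 2.717×10¹⁰ = 2.742×10¹² K⁴.
1/ε₁ + 1/ε₂ − 1 = 1.235 + 1.562 − 1 = 1.797.
q = 5.67×10⁻⁸ × 2.742×10¹² / 1.797.

q ≈ 86500 W/m²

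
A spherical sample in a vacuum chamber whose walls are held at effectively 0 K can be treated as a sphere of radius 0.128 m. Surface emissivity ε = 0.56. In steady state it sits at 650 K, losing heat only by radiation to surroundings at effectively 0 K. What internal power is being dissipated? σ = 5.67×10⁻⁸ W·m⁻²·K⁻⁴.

P ≈ 1170 W

Steady state: P = εσA T⁴.
A = 4πr² = 0.2059 m²; T⁴ = (650)⁴ = 1.785×10¹¹ K⁴.
P = 0.56 × 5.67×10⁻⁸ × 0.2059 × 1.785×10¹¹.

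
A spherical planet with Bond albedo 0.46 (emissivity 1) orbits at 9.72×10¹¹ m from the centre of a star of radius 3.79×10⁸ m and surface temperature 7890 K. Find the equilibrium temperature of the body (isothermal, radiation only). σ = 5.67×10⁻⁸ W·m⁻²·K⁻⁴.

T ≈ 94.4 K

The star's surface emits σT_*⁴; at distance d the flux is S = σT_*⁴(R_*/d)².
S = 5.67×10⁻⁸·(7890)⁴·(3.79×10⁸/9.72×10¹¹)² = 33.41 W/m².
For an isothermal sphere T⁴ = (1−a)S/(4σ) = 7.954×10⁷ K⁴.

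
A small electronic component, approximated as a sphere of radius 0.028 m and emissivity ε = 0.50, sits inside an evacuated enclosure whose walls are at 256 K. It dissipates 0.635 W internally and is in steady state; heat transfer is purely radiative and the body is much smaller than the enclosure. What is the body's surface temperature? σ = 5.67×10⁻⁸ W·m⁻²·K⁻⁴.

For a small grey body in a large enclosure, net radiated power = εσA(T⁴ − T_w⁴).
Steady state: P = εσA(T⁴ − T_w⁴) with A = 4πr² = 0.009852 m².
T⁴ = P/(εσA) + T_w⁴ = 0.635/(0.50·5.67×10⁻⁸·0.009852) + (256)⁴
    = 2.273×10⁹ + 4.295×10⁹ = 6.568×10⁹ K⁴.

T ≈ 285 K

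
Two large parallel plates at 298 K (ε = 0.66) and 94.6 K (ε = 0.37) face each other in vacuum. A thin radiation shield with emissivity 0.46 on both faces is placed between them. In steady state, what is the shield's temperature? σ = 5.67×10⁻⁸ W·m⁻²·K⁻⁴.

In steady state the net flux on the hot side equals that on the cold side.
σ(T₁⁴−T_s⁴)/D₁ = σ(T_s⁴−T₂⁴)/D₂, with D₁ = 1/ε₁+1/ε_s−1 = 2.689, D₂ = 1/ε_s+1/ε₂−1 = 3.877.
Solve for T_s⁴: T_s⁴ = (D₂·T₁⁴ + D₁·T₂⁴)/(D₁+D₂) = 4.689×10⁹ K⁴.

T_s ≈ 262 K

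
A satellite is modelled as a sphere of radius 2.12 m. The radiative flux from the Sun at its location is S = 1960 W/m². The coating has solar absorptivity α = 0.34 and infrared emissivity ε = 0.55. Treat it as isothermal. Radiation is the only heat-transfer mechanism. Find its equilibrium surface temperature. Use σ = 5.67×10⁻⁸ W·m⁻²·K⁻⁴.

At equilibrium, absorbed power = emitted power.
Absorbing cross-section = πr² = 14.12 m²; emitting surface = 4πr² = 56.48 m² (ratio 4).
αS·A_cross = εσ·A_surf·T⁴  ⇒  T⁴ = αS/(ε·4σ).
T⁴ = 0.340·1960/(0.55·4·5.67×10⁻⁸) = 5.342×10⁹ K⁴.
T = (5.342×10⁹)^(1/4).

T ≈ 270 K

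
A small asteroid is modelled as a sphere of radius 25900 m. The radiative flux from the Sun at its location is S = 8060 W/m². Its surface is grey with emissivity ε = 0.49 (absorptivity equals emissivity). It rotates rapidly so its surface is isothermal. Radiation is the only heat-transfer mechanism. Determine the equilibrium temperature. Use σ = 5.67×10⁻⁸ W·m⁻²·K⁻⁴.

At equilibrium, absorbed power = emitted power.
Absorbing cross-section = πr² = 2.107×10⁹ m²; emitting surface = 4πr² = 8.430×10⁹ m² (ratio 4).
εS·A_cross = εσ·A_surf·T⁴  ⇒  T⁴ = S/(4σ)   (ε cancels).
T⁴ = 8060/(4·5.67×10⁻⁸) = 3.554×10¹⁰ K⁴.
T = (3.554×10¹⁰)^(1/4).

T ≈ 434 K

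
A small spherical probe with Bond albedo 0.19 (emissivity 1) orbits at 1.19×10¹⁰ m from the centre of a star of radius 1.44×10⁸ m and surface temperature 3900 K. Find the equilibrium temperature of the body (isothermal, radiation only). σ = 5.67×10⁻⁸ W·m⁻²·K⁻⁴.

T ≈ 288 K

The star's surface emits σT_*⁴; at distance d the flux is S = σT_*⁴(R_*/d)².
S = 5.67×10⁻⁸·(3900)⁴·(1.44×10⁸/1.19×10¹⁰)² = 1921 W/m².
For an isothermal sphere T⁴ = (1−a)S/(4σ) = 6.860×10⁹ K⁴.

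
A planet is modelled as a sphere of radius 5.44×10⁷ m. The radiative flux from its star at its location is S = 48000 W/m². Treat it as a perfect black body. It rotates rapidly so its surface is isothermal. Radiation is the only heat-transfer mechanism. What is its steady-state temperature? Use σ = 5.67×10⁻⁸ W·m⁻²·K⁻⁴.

T ≈ 678 K

At equilibrium, absorbed power = emitted power.
Absorbing cross-section = πr² = 9.297×10¹⁵ m²; emitting surface = 4πr² = 3.719×10¹⁶ m² (ratio 4).
S·A_cross = εσ·A_surf·T⁴  ⇒  T⁴ = S/(4σ).
T⁴ = 1.00·48000/(4·5.67×10⁻⁸) = 2.116×10¹¹ K⁴.
T = (2.116×10¹¹)^(1/4).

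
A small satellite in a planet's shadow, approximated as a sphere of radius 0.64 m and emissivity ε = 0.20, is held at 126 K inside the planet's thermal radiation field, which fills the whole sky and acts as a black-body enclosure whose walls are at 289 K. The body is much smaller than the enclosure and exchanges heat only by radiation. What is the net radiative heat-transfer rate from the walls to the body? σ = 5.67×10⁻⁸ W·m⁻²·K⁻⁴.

P_net ≈ 392 W

For a small grey body in a large enclosure: P_net = εσA(T_body⁴ − T_wall⁴).
A = 4πr² = 5.147 m²; T_body⁴ − T_wall⁴ = 2.520×10⁸ − 6.976×10⁹ = -6.724×10⁹ K⁴.
|P_net| = 0.20·5.67×10⁻⁸·5.147·6.724×10⁹.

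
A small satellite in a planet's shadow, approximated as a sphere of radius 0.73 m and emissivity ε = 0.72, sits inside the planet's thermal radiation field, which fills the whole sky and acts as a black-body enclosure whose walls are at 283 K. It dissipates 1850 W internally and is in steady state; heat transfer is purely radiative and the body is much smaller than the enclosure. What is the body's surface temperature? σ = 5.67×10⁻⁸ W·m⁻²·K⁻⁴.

For a small grey body in a large enclosure, net radiated power = εσA(T⁴ − T_w⁴).
Steady state: P = εσA(T⁴ − T_w⁴) with A = 4πr² = 6.697 m².
T⁴ = P/(εσA) + T_w⁴ = 1850/(0.72·5.67×10⁻⁸·6.697) + (283)⁴
    = 6.767×10⁹ + 6.414×10⁹ = 1.318×10¹⁰ K⁴.

T ≈ 339 K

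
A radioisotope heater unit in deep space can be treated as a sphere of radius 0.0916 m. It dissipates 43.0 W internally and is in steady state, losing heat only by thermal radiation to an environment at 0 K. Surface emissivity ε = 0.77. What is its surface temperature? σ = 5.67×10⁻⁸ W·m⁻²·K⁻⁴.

Steady state: internal power = radiated power, P = εσA T⁴.
Radiating area A = 4πr² = 0.1054 m².
T⁴ = P/(εσA) = 43.0/(0.77·5.67×10⁻⁸·0.1054) = 9.341×10⁹ K⁴.
T = (9.341×10⁹)^(1/4).

T ≈ 311 K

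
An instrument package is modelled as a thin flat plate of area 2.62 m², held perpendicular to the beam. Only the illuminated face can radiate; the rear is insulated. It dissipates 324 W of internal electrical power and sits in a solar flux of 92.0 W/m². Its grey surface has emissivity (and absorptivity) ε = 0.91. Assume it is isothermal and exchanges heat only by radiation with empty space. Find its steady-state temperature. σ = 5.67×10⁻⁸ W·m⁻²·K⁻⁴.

T ≈ 252 K

At steady state, absorbed solar power + internal power = radiated power.
Absorbed: α·S·A_cross = 0.91·92.0·2.620 = 219.3 W (cross-section A).
Total input = 219.3 + 324 = 543.3 W.
Radiated: εσ·A_surf·T⁴ with A_surf = A = 2.620 m².
T⁴ = 543.3/(0.91·5.67×10⁻⁸·2.620) = 4.019×10⁹ K⁴.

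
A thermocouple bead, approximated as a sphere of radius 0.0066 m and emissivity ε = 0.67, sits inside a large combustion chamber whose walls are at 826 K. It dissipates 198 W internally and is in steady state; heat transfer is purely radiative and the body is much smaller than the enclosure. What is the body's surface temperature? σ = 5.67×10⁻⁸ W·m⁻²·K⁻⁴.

T ≈ 1780 K

For a small grey body in a large enclosure, net radiated power = εσA(T⁴ − T_w⁴).
Steady state: P = εσA(T⁴ − T_w⁴) with A = 4πr² = 5.474×10⁻⁴ m².
T⁴ = P/(εσA) + T_w⁴ = 198/(0.67·5.67×10⁻⁸·5.474×10⁻⁴) + (826)⁴
    = 9.522×10¹² + 4.655×10¹¹ = 9.987×10¹² K⁴.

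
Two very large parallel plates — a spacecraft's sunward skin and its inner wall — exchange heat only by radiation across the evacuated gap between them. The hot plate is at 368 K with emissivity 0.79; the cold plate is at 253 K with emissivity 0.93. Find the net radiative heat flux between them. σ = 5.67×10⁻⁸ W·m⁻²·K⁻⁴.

q ≈ 602 W/m²

For two infinite grey parallel plates, q = σ(T₁⁴ − T₂⁴)/(1/ε₁ + 1/ε₂ − 1).
T₁⁴ − T₂⁴ = 1.834×10¹⁰ − 4.097×10⁹ = 1.424×10¹⁰ K⁴.
1/ε₁ + 1/ε₂ − 1 = 1.266 + 1.075 − 1 = 1.341.
q = 5.67×10⁻⁸ × 1.424×10¹⁰ / 1.341.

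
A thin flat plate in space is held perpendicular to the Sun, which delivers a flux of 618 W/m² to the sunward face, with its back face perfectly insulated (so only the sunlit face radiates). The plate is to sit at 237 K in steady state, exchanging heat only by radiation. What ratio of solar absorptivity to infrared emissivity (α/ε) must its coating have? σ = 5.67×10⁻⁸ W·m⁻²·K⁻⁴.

α/ε ≈ 0.289

Balance: αS·A = εσ·1A·T⁴ ⇒ α/ε = σT⁴/S.
α/ε = 5.67×10⁻⁸·(237)⁴/618 = 5.67×10⁻⁸·3.155×10⁹/618.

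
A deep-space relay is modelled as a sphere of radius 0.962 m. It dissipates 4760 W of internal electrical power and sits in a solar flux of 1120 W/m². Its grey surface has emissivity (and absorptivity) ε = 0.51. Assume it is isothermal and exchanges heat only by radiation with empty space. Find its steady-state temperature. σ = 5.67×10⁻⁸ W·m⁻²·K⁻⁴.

T ≈ 372 K

At steady state, absorbed solar power + internal power = radiated power.
Absorbed: α·S·A_cross = 0.51·1120·2.907 = 1661 W (cross-section πr²).
Total input = 1661 + 4760 = 6421 W.
Radiated: εσ·A_surf·T⁴ with A_surf = 4πr² = 11.63 m².
T⁴ = 6421/(0.51·5.67×10⁻⁸·11.63) = 1.909×10¹⁰ K⁴.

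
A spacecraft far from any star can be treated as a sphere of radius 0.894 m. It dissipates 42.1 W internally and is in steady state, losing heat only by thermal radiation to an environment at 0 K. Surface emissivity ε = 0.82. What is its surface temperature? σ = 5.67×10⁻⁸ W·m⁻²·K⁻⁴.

Steady state: internal power = radiated power, P = εσA T⁴.
Radiating area A = 4πr² = 10.04 m².
T⁴ = P/(εσA) = 42.1/(0.82·5.67×10⁻⁸·10.04) = 9.016×10⁷ K⁴.
T = (9.016×10⁷)^(1/4).

T ≈ 97.4 K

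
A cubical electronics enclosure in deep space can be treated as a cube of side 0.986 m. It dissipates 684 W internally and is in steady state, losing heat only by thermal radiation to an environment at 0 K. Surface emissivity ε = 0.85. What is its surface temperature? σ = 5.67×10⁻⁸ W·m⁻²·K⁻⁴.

T ≈ 222 K

Steady state: internal power = radiated power, P = εσA T⁴.
Radiating area A = 6L² = 5.833 m².
T⁴ = P/(εσA) = 684/(0.85·5.67×10⁻⁸·5.833) = 2.433×10⁹ K⁴.
T = (2.433×10⁹)^(1/4).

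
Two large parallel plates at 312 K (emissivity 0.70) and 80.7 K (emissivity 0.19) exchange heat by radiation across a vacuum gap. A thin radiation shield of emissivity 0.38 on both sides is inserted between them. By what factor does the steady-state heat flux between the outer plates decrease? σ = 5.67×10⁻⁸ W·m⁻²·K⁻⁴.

factor ≈ 1.75

Without shield: q₀ = σΔ(T⁴)/(1/ε₁+1/ε₂−1) with denominator 5.692.
With shield the two gaps are in series; the resistances add: (1/ε₁+1/ε_s−1)+(1/ε_s+1/ε₂−1) = 3.060+6.895 = 9.955.
Heat-flux ratio q₀/q = 9.955/5.692.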